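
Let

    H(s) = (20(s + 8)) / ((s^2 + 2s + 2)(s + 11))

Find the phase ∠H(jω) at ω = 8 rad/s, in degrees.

∠H(j8) ≈ -156.6°

At s = j8: numerator = 160 + j160, denominator = -810 - j320.
∠H = ∠num − ∠den = 45° − (-158.44°) = 203.4°, which wraps to -156.6°.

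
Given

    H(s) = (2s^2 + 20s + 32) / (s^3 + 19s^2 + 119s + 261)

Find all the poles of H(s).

The poles are the roots of the denominator s^3 + 19s^2 + 119s + 261 = 0.
Trying s = -9: the polynomial evaluates to 0, so (s + 9) is a factor.
Dividing out leaves s^2 + 10s + 29 = 0.
The quadratic formula then gives s = -5 ± 2j.

s = -5 ± 2j, -9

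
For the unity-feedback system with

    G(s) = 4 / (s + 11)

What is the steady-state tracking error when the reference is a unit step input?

e_ss = 0.7333

G(s) has no poles at the origin.
This is a Type 0 system. Kp = lim_{s→0} G(s) = 4/11.
e_ss = 1/(1 + Kp) = 1/(1 + 4/11) = 11/15 ≈ 0.7333.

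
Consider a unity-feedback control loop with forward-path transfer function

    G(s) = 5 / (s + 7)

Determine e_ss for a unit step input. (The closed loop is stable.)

G(s) has no poles at the origin.
This is a Type 0 system. Kp = lim_{s→0} G(s) = 5/7.
e_ss = 1/(1 + Kp) = 1/(1 + 5/7) = 7/12 ≈ 0.5833.

e_ss = 0.5833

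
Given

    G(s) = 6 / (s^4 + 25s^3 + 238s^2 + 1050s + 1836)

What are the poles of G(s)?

The poles are the roots of the denominator s^4 + 25s^3 + 238s^2 + 1050s + 1836 = 0.
Trying s = -9: the polynomial evaluates to 0, so (s + 9) is a factor.
Dividing out leaves s^3 + 16s^2 + 94s + 204 = 0.
This factors further as (s^2 + 10s + 34)(s + 6) = 0.

s = -5 + 3j, -5 - 3j, -9, -6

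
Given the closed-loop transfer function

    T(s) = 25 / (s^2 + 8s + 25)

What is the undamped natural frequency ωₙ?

Compare the denominator to the standard form s^2 + 2ζωₙs + ωₙ².
ωₙ² = 25, so ωₙ = 5 rad/s.

ωₙ = 5 rad/s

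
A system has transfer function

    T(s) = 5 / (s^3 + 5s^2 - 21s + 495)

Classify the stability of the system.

unstable

The denominator s^3 + 5s^2 - 21s + 495 factors as (s^2 - 6s + 45)(s + 11), giving poles at s = 3 ± 6j, -11.
Since the pole(s) at s = 3 ± 6j lie in the right half-plane, the system is unstable.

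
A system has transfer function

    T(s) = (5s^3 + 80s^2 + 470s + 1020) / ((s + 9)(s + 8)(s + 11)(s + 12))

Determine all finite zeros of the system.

Set the numerator to zero: 5s^3 + 80s^2 + 470s + 1020 = 0, i.e. 5·(s^3 + 16s^2 + 94s + 204) = 0.
Factoring: (s^2 + 10s + 34)(s + 6) = 0.

s = -5 ± 3j, -6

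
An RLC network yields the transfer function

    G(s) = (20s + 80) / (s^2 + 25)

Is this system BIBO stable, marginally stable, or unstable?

marginally stable

The denominator s^2 + 25 factors as (s^2 + 25), giving poles at s = 5j, -5j.
Since the simple pole(s) at s = 5j, -5j lie on the jω-axis with none in the right half-plane, the system is marginally stable.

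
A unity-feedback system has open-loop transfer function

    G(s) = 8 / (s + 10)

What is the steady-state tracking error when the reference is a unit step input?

e_ss = 0.5556

G(s) has no poles at the origin.
This is a Type 0 system. Kp = lim_{s→0} G(s) = 8/10 = 4/5.
e_ss = 1/(1 + Kp) = 1/(1 + 4/5) = 5/9 ≈ 0.5556.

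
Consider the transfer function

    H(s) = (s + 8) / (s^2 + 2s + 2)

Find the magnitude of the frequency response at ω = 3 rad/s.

Substitute s = j3: numerator = 8 + j3, denominator = -7 + j6.
|H(j3)| = |8 + j3| / |-7 + j6| = 8.5440 / 9.2195 ≈ 0.9267.

|H(j3)| ≈ 0.9267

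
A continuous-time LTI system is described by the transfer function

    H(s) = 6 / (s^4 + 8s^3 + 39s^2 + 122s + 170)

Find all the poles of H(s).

The poles are the roots of the denominator s^4 + 8s^3 + 39s^2 + 122s + 170 = 0.
No real roots exist; factor into two real quadratics: (s^2 + 2s + 17)(s^2 + 6s + 10) = 0.
Each quadratic gives a conjugate pair via the quadratic formula.

s = -1 ± 4j, -3 ± j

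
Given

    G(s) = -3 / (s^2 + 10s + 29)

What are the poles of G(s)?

The poles are the roots of the denominator s^2 + 10s + 29 = 0.
Using the quadratic formula: s = (-10 ± √(-16))/2 = -5 ± 2j.

s = -5 ± 2j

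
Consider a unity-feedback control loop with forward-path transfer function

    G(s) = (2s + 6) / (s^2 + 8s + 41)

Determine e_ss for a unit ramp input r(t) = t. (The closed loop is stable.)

e_ss = ∞

G(s) has no poles at the origin.
This is a Type 0 system; Kv = lim_{s→0} s·G(s) = 0, so the steady-state error for a ramp input is infinite.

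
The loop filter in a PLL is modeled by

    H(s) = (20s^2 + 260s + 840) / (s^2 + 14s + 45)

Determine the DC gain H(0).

H(0) = 56/3 ≈ 18.67

Set s = 0: H(0) = (840) / (45) = 56/3.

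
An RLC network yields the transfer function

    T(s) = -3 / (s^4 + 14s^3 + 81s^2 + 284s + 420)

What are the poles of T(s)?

The poles are the roots of the denominator s^4 + 14s^3 + 81s^2 + 284s + 420 = 0.
Trying s = -7: the polynomial evaluates to 0, so (s + 7) is a factor.
Dividing out leaves s^3 + 7s^2 + 32s + 60 = 0.
This factors further as (s^2 + 4s + 20)(s + 3) = 0.

s = -7, -2 ± 4j, -3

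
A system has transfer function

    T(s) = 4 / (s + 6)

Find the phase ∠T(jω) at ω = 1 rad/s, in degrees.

∠T(j1) ≈ -9.462°

At s = j1: numerator = 4, denominator = 6 + j1.
∠T = ∠num − ∠den = 0° − (9.4623°) = -9.462°.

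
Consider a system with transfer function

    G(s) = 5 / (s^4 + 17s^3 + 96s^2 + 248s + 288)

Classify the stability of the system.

stable

The denominator s^4 + 17s^3 + 96s^2 + 248s + 288 factors as (s + 4)(s^2 + 4s + 8)(s + 9), giving poles at s = -4, -2 + 2j, -2 - 2j, -9.
Since all poles lie strictly in the left half-plane, the system is stable.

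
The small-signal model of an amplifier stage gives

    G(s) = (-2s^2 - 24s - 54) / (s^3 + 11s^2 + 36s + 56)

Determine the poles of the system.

s = -2 ± 2j, -7

The poles are the roots of the denominator s^3 + 11s^2 + 36s + 56 = 0.
Trying s = -7: the polynomial evaluates to 0, so (s + 7) is a factor.
Dividing out leaves s^2 + 4s + 8 = 0.
The quadratic formula then gives s = -2 ± 2j.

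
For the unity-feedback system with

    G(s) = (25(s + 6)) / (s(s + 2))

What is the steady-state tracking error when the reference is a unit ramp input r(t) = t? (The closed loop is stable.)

G(s) has one pole at the origin.
This is a Type 1 system. Kv = lim_{s→0} s·G(s) = 150/2 = 75.
e_ss = 1/Kv = 1/(75) = 1/75 ≈ 0.01333.

e_ss = 0.01333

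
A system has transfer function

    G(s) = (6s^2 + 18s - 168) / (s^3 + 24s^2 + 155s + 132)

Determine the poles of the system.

s = -1, -11, -12

The poles are the roots of the denominator s^3 + 24s^2 + 155s + 132 = 0.
Trying s = -1: the polynomial evaluates to 0, so (s + 1) is a factor.
Dividing out leaves s^2 + 23s + 132 = 0.
Factoring the quadratic: (s + 11)(s + 12) = 0.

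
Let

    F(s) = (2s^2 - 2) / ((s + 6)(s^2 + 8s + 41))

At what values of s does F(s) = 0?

Set the numerator to zero: 2s^2 - 2 = 0, i.e. 2·(s^2 - 1) = 0.
Factoring: (s + 1)(s - 1) = 0.

s = -1, 1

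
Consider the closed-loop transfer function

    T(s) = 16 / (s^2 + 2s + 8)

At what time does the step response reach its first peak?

Comparing s^2 + 2s + 8 to s^2 + 2ζωₙs + ωₙ²: ωₙ = √8 ≈ 2.828 rad/s and ζ = 2/(2·√8) ≈ 0.3536.
ζωₙ = 2/2 = 1, so ω_d = ωₙ√(1−ζ²) = √(ωₙ² − (ζωₙ)²) = √(8 − 1²) = √7 ≈ 2.646 rad/s.
t_p = π/ω_d = π/2.646 ≈ 1.187 s.

t_p ≈ 1.187 s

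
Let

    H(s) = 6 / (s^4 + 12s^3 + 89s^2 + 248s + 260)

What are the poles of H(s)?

s = -2 ± j, -4 ± 6j

The poles are the roots of the denominator s^4 + 12s^3 + 89s^2 + 248s + 260 = 0.
No real roots exist; factor into two real quadratics: (s^2 + 4s + 5)(s^2 + 8s + 52) = 0.
Each quadratic gives a conjugate pair via the quadratic formula.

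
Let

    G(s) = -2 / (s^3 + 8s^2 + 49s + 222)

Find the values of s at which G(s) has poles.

The poles are the roots of the denominator s^3 + 8s^2 + 49s + 222 = 0.
Trying s = -6: the polynomial evaluates to 0, so (s + 6) is a factor.
Dividing out leaves s^2 + 2s + 37 = 0.
The quadratic formula then gives s = -1 ± 6j.

s = -1 + 6j, -1 - 6j, -6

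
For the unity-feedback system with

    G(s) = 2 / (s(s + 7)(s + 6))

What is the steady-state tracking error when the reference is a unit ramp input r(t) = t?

e_ss = 21

G(s) has one pole at the origin.
This is a Type 1 system. Kv = lim_{s→0} s·G(s) = 2/42 = 1/21.
e_ss = 1/Kv = 1/(1/21) = 21.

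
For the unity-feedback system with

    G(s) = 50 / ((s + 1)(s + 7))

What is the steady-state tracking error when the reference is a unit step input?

G(s) has no poles at the origin.
This is a Type 0 system. Kp = lim_{s→0} G(s) = 50/7.
e_ss = 1/(1 + Kp) = 1/(1 + 50/7) = 7/57 ≈ 0.1228.

e_ss = 0.1228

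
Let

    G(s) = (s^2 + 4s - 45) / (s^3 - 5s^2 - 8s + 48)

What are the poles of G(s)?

The poles are the roots of the denominator s^3 - 5s^2 - 8s + 48 = 0.
Trying s = 4: the polynomial evaluates to 0, so (s - 4) is a factor.
Dividing out leaves s^2 - s - 12 = 0.
Factoring the quadratic: (s + 3)(s - 4) = 0.

s = 4, -3, 4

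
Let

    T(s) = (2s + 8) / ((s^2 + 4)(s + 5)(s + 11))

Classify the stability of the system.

marginally stable

The poles can be read from the denominator factors: s = 2j, -2j, -5, -11.
Since the simple pole(s) at s = ±2j lie on the jω-axis with none in the right half-plane, the system is marginally stable.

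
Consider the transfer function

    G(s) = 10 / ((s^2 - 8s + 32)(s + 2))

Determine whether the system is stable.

The poles can be read from the denominator factors: s = 4 ± 4j, -2.
Since the pole(s) at s = 4 + 4j, 4 - 4j lie in the right half-plane, the system is unstable.

unstable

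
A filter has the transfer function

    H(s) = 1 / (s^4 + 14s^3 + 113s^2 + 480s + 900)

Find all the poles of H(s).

The poles are the roots of the denominator s^4 + 14s^3 + 113s^2 + 480s + 900 = 0.
No real roots exist; factor into two real quadratics: (s^2 + 6s + 45)(s^2 + 8s + 20) = 0.
Each quadratic gives a conjugate pair via the quadratic formula.

s = -3 ± 6j, -4 ± 2j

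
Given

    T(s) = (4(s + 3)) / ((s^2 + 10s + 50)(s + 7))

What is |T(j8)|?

|T(j8)| ≈ 0.03959

Substitute s = j8: numerator = 12 + j32, denominator = -738 + j448.
|T(j8)| = |12 + j32| / |-738 + j448| = 34.176 / 863.34 ≈ 0.03959.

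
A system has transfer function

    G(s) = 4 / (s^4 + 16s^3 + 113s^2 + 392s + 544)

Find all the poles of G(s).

s = -4 + 4j, -4 - 4j, -4 + j, -4 - j

The poles are the roots of the denominator s^4 + 16s^3 + 113s^2 + 392s + 544 = 0.
No real roots exist; factor into two real quadratics: (s^2 + 8s + 32)(s^2 + 8s + 17) = 0.
Each quadratic gives a conjugate pair via the quadratic formula.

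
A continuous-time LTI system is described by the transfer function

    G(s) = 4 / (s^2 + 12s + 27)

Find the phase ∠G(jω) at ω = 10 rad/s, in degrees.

At s = j10: numerator = 4, denominator = -73 + j120.
∠G = ∠num − ∠den = 0° − (121.31°) = -121.3°.

∠G(j10) ≈ -121.3°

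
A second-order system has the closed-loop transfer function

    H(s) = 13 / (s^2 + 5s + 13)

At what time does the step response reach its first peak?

t_p ≈ 1.209 s

Comparing s^2 + 5s + 13 to s^2 + 2ζωₙs + ωₙ²: ωₙ = √13 ≈ 3.606 rad/s and ζ = 5/(2·√13) ≈ 0.6934.
ζωₙ = 5/2 = 2.5, so ω_d = ωₙ√(1−ζ²) = √(ωₙ² − (ζωₙ)²) = √(13 − 2.5²) = √6.75 ≈ 2.598 rad/s.
t_p = π/ω_d = π/2.598 ≈ 1.209 s.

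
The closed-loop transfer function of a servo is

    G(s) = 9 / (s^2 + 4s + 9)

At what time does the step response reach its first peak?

t_p ≈ 1.405 s

Comparing s^2 + 4s + 9 to s^2 + 2ζωₙs + ωₙ²: ωₙ = 3 rad/s and ζ = 4/(2·3) ≈ 0.6667.
ζωₙ = 4/2 = 2, so ω_d = ωₙ√(1−ζ²) = √(ωₙ² − (ζωₙ)²) = √(9 − 2²) = √5 ≈ 2.236 rad/s.
t_p = π/ω_d = π/2.236 ≈ 1.405 s.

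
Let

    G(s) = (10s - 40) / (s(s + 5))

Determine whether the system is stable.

The poles can be read from the denominator factors: s = 0, -5.
Since the simple pole(s) at s = 0 lie on the jω-axis with none in the right half-plane, the system is marginally stable.

marginally stable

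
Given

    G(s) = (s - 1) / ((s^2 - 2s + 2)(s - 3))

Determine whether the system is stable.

unstable

The poles can be read from the denominator factors: s = 1 ± j, 3.
Since the pole(s) at s = 1 ± j, 3 lie in the right half-plane, the system is unstable.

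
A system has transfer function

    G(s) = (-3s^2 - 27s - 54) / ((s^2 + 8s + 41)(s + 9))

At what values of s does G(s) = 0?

Set the numerator to zero: -3s^2 - 27s - 54 = 0, i.e. -3·(s^2 + 9s + 18) = 0.
Factoring: (s + 6)(s + 3) = 0.

s = -6, -3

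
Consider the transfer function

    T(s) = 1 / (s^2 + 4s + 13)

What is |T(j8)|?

Substitute s = j8: numerator = 1, denominator = -51 + j32.
|T(j8)| = |1| / |-51 + j32| = 1 / 60.208 ≈ 0.01661.

|T(j8)| ≈ 0.01661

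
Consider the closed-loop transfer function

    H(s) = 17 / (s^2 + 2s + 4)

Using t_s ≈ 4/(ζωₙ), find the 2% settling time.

t_s ≈ 4 s

Comparing s^2 + 2s + 4 to s^2 + 2ζωₙs + ωₙ²: ωₙ = 2 rad/s and ζ = 2/(2·2) = 0.5.
ζωₙ = 2/2 = 1, so t_s ≈ 4/(ζωₙ) = 4/1 = 4 s.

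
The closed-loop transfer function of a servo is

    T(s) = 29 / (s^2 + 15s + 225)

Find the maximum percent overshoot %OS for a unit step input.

Comparing s^2 + 15s + 225 to s^2 + 2ζωₙs + ωₙ²: ωₙ = 15 rad/s and ζ = 15/(2·15) = 0.5.
%OS = 100·exp(−πζ/√(1−ζ²)) = 100·exp(−π·0.5/√(1−0.5²)) ≈ 16.3%.

%OS ≈ 16.3%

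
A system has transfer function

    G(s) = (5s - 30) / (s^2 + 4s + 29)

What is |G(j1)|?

Substitute s = j1: numerator = -30 + j5, denominator = 28 + j4.
|G(j1)| = |-30 + j5| / |28 + j4| = 30.414 / 28.284 ≈ 1.075.

|G(j1)| ≈ 1.075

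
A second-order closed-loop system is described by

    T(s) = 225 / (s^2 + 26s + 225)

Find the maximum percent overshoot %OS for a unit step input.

%OS ≈ 0.426%

Comparing s^2 + 26s + 225 to s^2 + 2ζωₙs + ωₙ²: ωₙ = 15 rad/s and ζ = 26/(2·15) ≈ 0.8667.
%OS = 100·exp(−πζ/√(1−ζ²)) = 100·exp(−π·0.8667/√(1−0.8667²)) ≈ 0.426%.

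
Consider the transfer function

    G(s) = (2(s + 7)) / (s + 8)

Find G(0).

G(0) = 7/4 ≈ 1.750

At s = 0 each factor (s + a) contributes a and each (s^2 + bs + c) contributes c.
G(0) = 2·(7) / ((8)) = 14/8 = 7/4.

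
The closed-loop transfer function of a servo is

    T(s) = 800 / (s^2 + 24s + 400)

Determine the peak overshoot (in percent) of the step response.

%OS ≈ 9.48%

Comparing s^2 + 24s + 400 to s^2 + 2ζωₙs + ωₙ²: ωₙ = 20 rad/s and ζ = 24/(2·20) = 0.6.
%OS = 100·exp(−πζ/√(1−ζ²)) = 100·exp(−π·0.6/√(1−0.6²)) ≈ 9.48%.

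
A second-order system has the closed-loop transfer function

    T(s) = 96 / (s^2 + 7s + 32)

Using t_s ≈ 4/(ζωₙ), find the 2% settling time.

Comparing s^2 + 7s + 32 to s^2 + 2ζωₙs + ωₙ²: ωₙ = √32 ≈ 5.657 rad/s and ζ = 7/(2·√32) ≈ 0.6187.
ζωₙ = 7/2 = 3.5, so t_s ≈ 4/(ζωₙ) = 4/3.5 ≈ 1.143 s.

t_s ≈ 1.143 s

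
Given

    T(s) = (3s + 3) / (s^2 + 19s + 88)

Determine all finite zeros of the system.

s = -1

Set the numerator to zero: 3s + 3 = 0, i.e. 3·(s + 1) = 0.
So s = -1.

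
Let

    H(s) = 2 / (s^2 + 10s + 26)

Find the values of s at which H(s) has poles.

The poles are the roots of the denominator s^2 + 10s + 26 = 0.
Using the quadratic formula: s = (-10 ± √(-4))/2 = -5 ± 1j.

s = -5 ± j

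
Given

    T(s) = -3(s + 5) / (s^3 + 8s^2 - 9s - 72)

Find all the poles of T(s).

The poles are the roots of the denominator s^3 + 8s^2 - 9s - 72 = 0.
Trying s = 3: the polynomial evaluates to 0, so (s - 3) is a factor.
Dividing out leaves s^2 + 11s + 24 = 0.
Factoring the quadratic: (s + 3)(s + 8) = 0.

s = 3, -3, -8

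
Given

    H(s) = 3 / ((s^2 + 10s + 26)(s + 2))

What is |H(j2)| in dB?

Substitute s = j2: numerator = 3, denominator = 4 + j84.
|H(j2)| = |3| / |4 + j84| = 3 / 84.095 ≈ 0.03567.
In decibels: 20·log₁₀(0.03567) ≈ -29.0 dB.

|H(j2)|_dB ≈ -29.0 dB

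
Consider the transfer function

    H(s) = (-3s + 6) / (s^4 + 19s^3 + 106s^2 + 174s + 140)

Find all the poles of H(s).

s = -1 ± j, -10, -7

The poles are the roots of the denominator s^4 + 19s^3 + 106s^2 + 174s + 140 = 0.
Trying s = -10: the polynomial evaluates to 0, so (s + 10) is a factor.
Dividing out leaves s^3 + 9s^2 + 16s + 14 = 0.
This factors further as (s^2 + 2s + 2)(s + 7) = 0.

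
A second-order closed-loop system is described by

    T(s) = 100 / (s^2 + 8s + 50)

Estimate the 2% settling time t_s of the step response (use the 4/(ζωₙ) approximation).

t_s ≈ 1 s

Comparing s^2 + 8s + 50 to s^2 + 2ζωₙs + ωₙ²: ωₙ = √50 ≈ 7.071 rad/s and ζ = 8/(2·√50) ≈ 0.5657.
ζωₙ = 8/2 = 4, so t_s ≈ 4/(ζωₙ) = 4/4 = 1 s.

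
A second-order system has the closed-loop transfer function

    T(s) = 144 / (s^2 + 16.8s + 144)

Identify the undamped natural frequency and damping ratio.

Compare the denominator to the standard form s^2 + 2ζωₙs + ωₙ².
ωₙ² = 144, so ωₙ = 12 rad/s.
2ζωₙ = 16.8, so ζ = 16.8/(2·12) = 0.7.

ωₙ = 12 rad/s, ζ = 0.7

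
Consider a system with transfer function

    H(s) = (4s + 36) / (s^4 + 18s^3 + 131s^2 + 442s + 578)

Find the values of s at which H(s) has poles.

The poles are the roots of the denominator s^4 + 18s^3 + 131s^2 + 442s + 578 = 0.
No real roots exist; factor into two real quadratics: (s^2 + 8s + 17)(s^2 + 10s + 34) = 0.
Each quadratic gives a conjugate pair via the quadratic formula.

s = -4 + j, -4 - j, -5 + 3j, -5 - 3j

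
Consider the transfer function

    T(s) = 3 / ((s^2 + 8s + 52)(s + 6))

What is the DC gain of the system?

At s = 0 each factor (s + a) contributes a and each (s^2 + bs + c) contributes c.
T(0) = 3·1 / ((52) · (6)) = 3/312 = 1/104.

T(0) = 1/104 ≈ 0.009615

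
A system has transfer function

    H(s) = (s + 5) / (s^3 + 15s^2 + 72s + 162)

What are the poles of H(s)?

s = -3 ± 3j, -9

The poles are the roots of the denominator s^3 + 15s^2 + 72s + 162 = 0.
Trying s = -9: the polynomial evaluates to 0, so (s + 9) is a factor.
Dividing out leaves s^2 + 6s + 18 = 0.
The quadratic formula then gives s = -3 ± 3j.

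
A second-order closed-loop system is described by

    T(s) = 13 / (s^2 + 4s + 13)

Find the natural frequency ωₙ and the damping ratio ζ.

ωₙ ≈ 3.606 rad/s, ζ ≈ 0.5547

Compare the denominator to the standard form s^2 + 2ζωₙs + ωₙ².
ωₙ² = 13, so ωₙ = √13 ≈ 3.606 rad/s.
2ζωₙ = 4, so ζ = 4/(2·√13) ≈ 0.5547.
With ζ = 0.5547 the response is underdamped.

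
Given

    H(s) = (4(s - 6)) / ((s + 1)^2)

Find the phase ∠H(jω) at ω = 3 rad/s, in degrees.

At s = j3: numerator = -24 + j12, denominator = -8 + j6.
∠H = ∠num − ∠den = 153.43° − (143.13°) = 10.30°.

∠H(j3) ≈ 10.30°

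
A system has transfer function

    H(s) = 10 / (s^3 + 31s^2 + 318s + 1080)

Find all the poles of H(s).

s = -10, -9, -12

The poles are the roots of the denominator s^3 + 31s^2 + 318s + 1080 = 0.
Trying s = -10: the polynomial evaluates to 0, so (s + 10) is a factor.
Dividing out leaves s^2 + 21s + 108 = 0.
Factoring the quadratic: (s + 9)(s + 12) = 0.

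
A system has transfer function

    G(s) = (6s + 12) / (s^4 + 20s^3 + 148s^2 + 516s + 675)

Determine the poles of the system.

The poles are the roots of the denominator s^4 + 20s^3 + 148s^2 + 516s + 675 = 0.
Trying s = -9: the polynomial evaluates to 0, so (s + 9) is a factor.
Dividing out leaves s^3 + 11s^2 + 49s + 75 = 0.
This factors further as (s^2 + 8s + 25)(s + 3) = 0.

s = -9, -4 ± 3j, -3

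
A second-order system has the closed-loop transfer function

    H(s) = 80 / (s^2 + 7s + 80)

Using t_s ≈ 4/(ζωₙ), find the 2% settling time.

Comparing s^2 + 7s + 80 to s^2 + 2ζωₙs + ωₙ²: ωₙ = √80 ≈ 8.944 rad/s and ζ = 7/(2·√80) ≈ 0.3913.
ζωₙ = 7/2 = 3.5, so t_s ≈ 4/(ζωₙ) = 4/3.5 ≈ 1.143 s.

t_s ≈ 1.143 s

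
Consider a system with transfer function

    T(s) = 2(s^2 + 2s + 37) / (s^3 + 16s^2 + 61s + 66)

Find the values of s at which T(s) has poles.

s = -3, -2, -11

The poles are the roots of the denominator s^3 + 16s^2 + 61s + 66 = 0.
Trying s = -3: the polynomial evaluates to 0, so (s + 3) is a factor.
Dividing out leaves s^2 + 13s + 22 = 0.
Factoring the quadratic: (s + 2)(s + 11) = 0.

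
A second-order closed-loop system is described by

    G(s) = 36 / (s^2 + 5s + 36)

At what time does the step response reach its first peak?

Comparing s^2 + 5s + 36 to s^2 + 2ζωₙs + ωₙ²: ωₙ = 6 rad/s and ζ = 5/(2·6) ≈ 0.4167.
ζωₙ = 5/2 = 2.5, so ω_d = ωₙ√(1−ζ²) = √(ωₙ² − (ζωₙ)²) = √(36 − 2.5²) = √29.75 ≈ 5.454 rad/s.
t_p = π/ω_d = π/5.454 ≈ 0.5760 s.

t_p ≈ 0.5760 s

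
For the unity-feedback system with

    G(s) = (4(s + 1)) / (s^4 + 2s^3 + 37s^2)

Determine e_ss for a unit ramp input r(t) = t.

G(s) has 2 poles at the origin.
This is a Type 2 system; for a ramp input the steady-state error is zero.

e_ss = 0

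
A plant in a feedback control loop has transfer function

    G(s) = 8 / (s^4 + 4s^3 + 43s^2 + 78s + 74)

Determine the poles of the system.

The poles are the roots of the denominator s^4 + 4s^3 + 43s^2 + 78s + 74 = 0.
No real roots exist; factor into two real quadratics: (s^2 + 2s + 2)(s^2 + 2s + 37) = 0.
Each quadratic gives a conjugate pair via the quadratic formula.

s = -1 ± j, -1 ± 6j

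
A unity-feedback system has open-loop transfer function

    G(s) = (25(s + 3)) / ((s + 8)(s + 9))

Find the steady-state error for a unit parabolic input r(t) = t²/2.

G(s) has no poles at the origin.
This is a Type 0 system; Ka = lim_{s→0} s^2·G(s) = 0, so the steady-state error for a parabola input is infinite.

e_ss = ∞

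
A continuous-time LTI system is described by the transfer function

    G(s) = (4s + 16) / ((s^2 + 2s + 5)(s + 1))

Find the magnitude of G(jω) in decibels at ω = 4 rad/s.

|G(j4)|_dB ≈ -7.88 dB

Substitute s = j4: numerator = 16 + j16, denominator = -43 - j36.
|G(j4)| = |16 + j16| / |-43 - j36| = 22.627 / 56.080 ≈ 0.4035.
In decibels: 20·log₁₀(0.4035) ≈ -7.88 dB.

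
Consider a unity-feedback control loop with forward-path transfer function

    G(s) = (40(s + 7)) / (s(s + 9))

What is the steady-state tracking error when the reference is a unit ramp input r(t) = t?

e_ss = 0.03214

G(s) has one pole at the origin.
This is a Type 1 system. Kv = lim_{s→0} s·G(s) = 280/9.
e_ss = 1/Kv = 1/(280/9) = 9/280 ≈ 0.03214.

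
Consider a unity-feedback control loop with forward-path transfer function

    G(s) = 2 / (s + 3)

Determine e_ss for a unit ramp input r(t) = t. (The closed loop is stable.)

e_ss = ∞

G(s) has no poles at the origin.
This is a Type 0 system; Kv = lim_{s→0} s·G(s) = 0, so the steady-state error for a ramp input is infinite.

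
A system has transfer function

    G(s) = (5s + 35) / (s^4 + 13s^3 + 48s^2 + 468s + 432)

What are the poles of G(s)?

s = 6j, -6j, -12, -1

The poles are the roots of the denominator s^4 + 13s^3 + 48s^2 + 468s + 432 = 0.
Trying s = -12: the polynomial evaluates to 0, so (s + 12) is a factor.
Dividing out leaves s^3 + s^2 + 36s + 36 = 0.
This factors further as (s^2 + 36)(s + 1) = 0.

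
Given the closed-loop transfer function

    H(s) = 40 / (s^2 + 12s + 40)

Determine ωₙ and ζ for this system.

Compare the denominator to the standard form s^2 + 2ζωₙs + ωₙ².
ωₙ² = 40, so ωₙ = √40 ≈ 6.325 rad/s.
2ζωₙ = 12, so ζ = 12/(2·√40) ≈ 0.9487.
With ζ = 0.9487 the response is underdamped.

ωₙ ≈ 6.325 rad/s, ζ ≈ 0.9487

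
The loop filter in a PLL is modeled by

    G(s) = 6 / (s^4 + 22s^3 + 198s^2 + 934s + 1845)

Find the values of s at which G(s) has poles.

s = -9, -5, -4 ± 5j

The poles are the roots of the denominator s^4 + 22s^3 + 198s^2 + 934s + 1845 = 0.
Trying s = -9: the polynomial evaluates to 0, so (s + 9) is a factor.
Dividing out leaves s^3 + 13s^2 + 81s + 205 = 0.
This factors further as (s + 5)(s^2 + 8s + 41) = 0.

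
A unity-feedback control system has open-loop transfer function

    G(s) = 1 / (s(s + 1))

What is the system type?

The denominator has 1 factor of s at the origin (free integrator), so this is a Type 1 system.

Type 1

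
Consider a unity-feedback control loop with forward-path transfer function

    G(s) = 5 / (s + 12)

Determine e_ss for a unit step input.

e_ss = 0.7059

G(s) has no poles at the origin.
This is a Type 0 system. Kp = lim_{s→0} G(s) = 5/12.
e_ss = 1/(1 + Kp) = 1/(1 + 5/12) = 12/17 ≈ 0.7059.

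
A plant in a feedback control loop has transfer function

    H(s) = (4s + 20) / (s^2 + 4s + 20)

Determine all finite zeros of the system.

Set the numerator to zero: 4s + 20 = 0, i.e. 4·(s + 5) = 0.
So s = -5.

s = -5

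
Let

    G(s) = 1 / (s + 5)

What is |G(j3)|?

|G(j3)| ≈ 0.1715

Substitute s = j3: numerator = 1, denominator = 5 + j3.
|G(j3)| = |1| / |5 + j3| = 1 / 5.8310 ≈ 0.1715.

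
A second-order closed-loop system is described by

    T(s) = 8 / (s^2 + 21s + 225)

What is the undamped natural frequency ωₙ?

Compare the denominator to the standard form s^2 + 2ζωₙs + ωₙ².
ωₙ² = 225, so ωₙ = 15 rad/s.

ωₙ = 15 rad/s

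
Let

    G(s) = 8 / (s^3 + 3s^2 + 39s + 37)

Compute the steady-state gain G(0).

G(0) = 8/37 ≈ 0.2162

Set s = 0: G(0) = (8) / (37) = 8/37.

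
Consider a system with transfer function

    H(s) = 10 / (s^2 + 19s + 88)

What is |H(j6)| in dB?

Substitute s = j6: numerator = 10, denominator = 52 + j114.
|H(j6)| = |10| / |52 + j114| = 10 / 125.30 ≈ 0.07981.
In decibels: 20·log₁₀(0.07981) ≈ -22.0 dB.

|H(j6)|_dB ≈ -22.0 dB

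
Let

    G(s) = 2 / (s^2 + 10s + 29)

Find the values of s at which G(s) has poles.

s = -5 ± 2j

The poles are the roots of the denominator s^2 + 10s + 29 = 0.
Using the quadratic formula: s = (-10 ± √(-16))/2 = -5 ± 2j.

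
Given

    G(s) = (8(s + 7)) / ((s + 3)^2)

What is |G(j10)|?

|G(j10)| ≈ 0.8959

Substitute s = j10: numerator = 56 + j80, denominator = -91 + j60.
|G(j10)| = |56 + j80| / |-91 + j60| = 97.652 / 109 ≈ 0.8959.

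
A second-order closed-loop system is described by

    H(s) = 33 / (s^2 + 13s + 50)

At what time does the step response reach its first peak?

Comparing s^2 + 13s + 50 to s^2 + 2ζωₙs + ωₙ²: ωₙ = √50 ≈ 7.071 rad/s and ζ = 13/(2·√50) ≈ 0.9192.
ζωₙ = 13/2 = 6.5, so ω_d = ωₙ√(1−ζ²) = √(ωₙ² − (ζωₙ)²) = √(50 − 6.5²) = √7.75 ≈ 2.784 rad/s.
t_p = π/ω_d = π/2.784 ≈ 1.128 s.

t_p ≈ 1.128 s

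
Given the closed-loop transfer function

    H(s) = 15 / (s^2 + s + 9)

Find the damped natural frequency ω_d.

Comparing s^2 + s + 9 to s^2 + 2ζωₙs + ωₙ²: ωₙ = 3 rad/s and ζ = 1/(2·3) ≈ 0.1667.
ζωₙ = 1/2 = 0.5, so ω_d = ωₙ√(1−ζ²) = √(ωₙ² − (ζωₙ)²) = √(9 − 0.5²) = √8.75 ≈ 2.958 rad/s.

ω_d ≈ 2.958 rad/s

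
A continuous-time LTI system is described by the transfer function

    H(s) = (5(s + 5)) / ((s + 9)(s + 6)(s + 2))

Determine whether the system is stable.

stable

The poles can be read from the denominator factors: s = -9, -6, -2.
Since all poles lie strictly in the left half-plane, the system is stable.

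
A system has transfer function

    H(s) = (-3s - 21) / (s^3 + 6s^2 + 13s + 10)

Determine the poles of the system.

s = -2 + j, -2 - j, -2

The poles are the roots of the denominator s^3 + 6s^2 + 13s + 10 = 0.
Trying s = -2: the polynomial evaluates to 0, so (s + 2) is a factor.
Dividing out leaves s^2 + 4s + 5 = 0.
The quadratic formula then gives s = -2 ± 1j.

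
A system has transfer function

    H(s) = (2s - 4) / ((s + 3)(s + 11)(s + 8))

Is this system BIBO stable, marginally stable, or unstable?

stable

The poles can be read from the denominator factors: s = -3, -11, -8.
Since all poles lie strictly in the left half-plane, the system is stable.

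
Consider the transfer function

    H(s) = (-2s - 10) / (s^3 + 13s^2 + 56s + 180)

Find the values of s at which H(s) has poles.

The poles are the roots of the denominator s^3 + 13s^2 + 56s + 180 = 0.
Trying s = -9: the polynomial evaluates to 0, so (s + 9) is a factor.
Dividing out leaves s^2 + 4s + 20 = 0.
The quadratic formula then gives s = -2 ± 4j.

s = -2 ± 4j, -9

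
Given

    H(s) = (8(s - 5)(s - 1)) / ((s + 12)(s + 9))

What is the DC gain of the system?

At s = 0 each factor (s + a) contributes a and each (s^2 + bs + c) contributes c.
H(0) = 8·(-5) · (-1) / ((12) · (9)) = 40/108 = 10/27.

H(0) = 10/27 ≈ 0.3704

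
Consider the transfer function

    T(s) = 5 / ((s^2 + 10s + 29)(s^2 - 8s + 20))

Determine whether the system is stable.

The poles can be read from the denominator factors: s = -5 ± 2j, 4 ± 2j.
Since the pole(s) at s = 4 + 2j, 4 - 2j lie in the right half-plane, the system is unstable.

unstable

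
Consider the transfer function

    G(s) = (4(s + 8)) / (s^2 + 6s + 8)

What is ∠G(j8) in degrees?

At s = j8: numerator = 32 + j32, denominator = -56 + j48.
∠G = ∠num − ∠den = 45° − (139.40°) = -94.40°.

∠G(j8) ≈ -94.40°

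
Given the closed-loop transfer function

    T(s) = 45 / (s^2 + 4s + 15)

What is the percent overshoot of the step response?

Comparing s^2 + 4s + 15 to s^2 + 2ζωₙs + ωₙ²: ωₙ = √15 ≈ 3.873 rad/s and ζ = 4/(2·√15) ≈ 0.5164.
%OS = 100·exp(−πζ/√(1−ζ²)) = 100·exp(−π·0.5164/√(1−0.5164²)) ≈ 15.0%.

%OS ≈ 15.0%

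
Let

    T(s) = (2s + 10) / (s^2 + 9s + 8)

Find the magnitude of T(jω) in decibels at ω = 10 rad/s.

Substitute s = j10: numerator = 10 + j20, denominator = -92 + j90.
|T(j10)| = |10 + j20| / |-92 + j90| = 22.361 / 128.70 ≈ 0.1737.
In decibels: 20·log₁₀(0.1737) ≈ -15.2 dB.

|T(j10)|_dB ≈ -15.2 dB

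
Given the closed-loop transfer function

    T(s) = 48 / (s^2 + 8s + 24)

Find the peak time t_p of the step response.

Comparing s^2 + 8s + 24 to s^2 + 2ζωₙs + ωₙ²: ωₙ = √24 ≈ 4.899 rad/s and ζ = 8/(2·√24) ≈ 0.8165.
ζωₙ = 8/2 = 4, so ω_d = ωₙ√(1−ζ²) = √(ωₙ² − (ζωₙ)²) = √(24 − 4²) = √8 ≈ 2.828 rad/s.
t_p = π/ω_d = π/2.828 ≈ 1.111 s.

t_p ≈ 1.111 s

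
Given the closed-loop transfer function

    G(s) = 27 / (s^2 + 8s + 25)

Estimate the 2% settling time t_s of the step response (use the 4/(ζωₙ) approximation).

t_s ≈ 1 s

Comparing s^2 + 8s + 25 to s^2 + 2ζωₙs + ωₙ²: ωₙ = 5 rad/s and ζ = 8/(2·5) = 0.8.
ζωₙ = 8/2 = 4, so t_s ≈ 4/(ζωₙ) = 4/4 = 1 s.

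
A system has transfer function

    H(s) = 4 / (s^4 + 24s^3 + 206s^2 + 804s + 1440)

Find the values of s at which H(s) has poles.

The poles are the roots of the denominator s^4 + 24s^3 + 206s^2 + 804s + 1440 = 0.
Trying s = -8: the polynomial evaluates to 0, so (s + 8) is a factor.
Dividing out leaves s^3 + 16s^2 + 78s + 180 = 0.
This factors further as (s^2 + 6s + 18)(s + 10) = 0.

s = -3 + 3j, -3 - 3j, -8, -10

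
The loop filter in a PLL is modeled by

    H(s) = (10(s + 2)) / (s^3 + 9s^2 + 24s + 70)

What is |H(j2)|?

Substitute s = j2: numerator = 20 + j20, denominator = 34 + j40.
|H(j2)| = |20 + j20| / |34 + j40| = 28.284 / 52.498 ≈ 0.5388.

|H(j2)| ≈ 0.5388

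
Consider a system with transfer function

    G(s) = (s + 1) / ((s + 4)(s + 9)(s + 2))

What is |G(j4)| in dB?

Substitute s = j4: numerator = 1 + j4, denominator = -168 + j184.
|G(j4)| = |1 + j4| / |-168 + j184| = 4.1231 / 249.16 ≈ 0.01655.
In decibels: 20·log₁₀(0.01655) ≈ -35.6 dB.

|G(j4)|_dB ≈ -35.6 dB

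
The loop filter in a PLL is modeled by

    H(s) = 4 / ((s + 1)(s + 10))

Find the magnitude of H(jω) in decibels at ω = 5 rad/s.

Substitute s = j5: numerator = 4, denominator = -15 + j55.
|H(j5)| = |4| / |-15 + j55| = 4 / 57.009 ≈ 0.07016.
In decibels: 20·log₁₀(0.07016) ≈ -23.1 dB.

|H(j5)|_dB ≈ -23.1 dB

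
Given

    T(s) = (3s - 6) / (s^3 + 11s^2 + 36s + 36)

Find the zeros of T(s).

Set the numerator to zero: 3s - 6 = 0, i.e. 3·(s - 2) = 0.
So s = 2.

s = 2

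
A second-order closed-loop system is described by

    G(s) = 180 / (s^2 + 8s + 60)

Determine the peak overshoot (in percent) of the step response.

%OS ≈ 15.0%

Comparing s^2 + 8s + 60 to s^2 + 2ζωₙs + ωₙ²: ωₙ = √60 ≈ 7.746 rad/s and ζ = 8/(2·√60) ≈ 0.5164.
%OS = 100·exp(−πζ/√(1−ζ²)) = 100·exp(−π·0.5164/√(1−0.5164²)) ≈ 15.0%.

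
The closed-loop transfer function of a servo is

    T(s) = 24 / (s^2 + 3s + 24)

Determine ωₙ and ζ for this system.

ωₙ ≈ 4.899 rad/s, ζ ≈ 0.3062

Compare the denominator to the standard form s^2 + 2ζωₙs + ωₙ².
ωₙ² = 24, so ωₙ = √24 ≈ 4.899 rad/s.
2ζωₙ = 3, so ζ = 3/(2·√24) ≈ 0.3062.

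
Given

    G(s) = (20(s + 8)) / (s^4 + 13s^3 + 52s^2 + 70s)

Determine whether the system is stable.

marginally stable

The denominator s^4 + 13s^3 + 52s^2 + 70s factors as s(s + 7)(s^2 + 6s + 10), giving poles at s = 0, -7, -3 + j, -3 - j.
Since the simple pole(s) at s = 0 lie on the jω-axis with none in the right half-plane, the system is marginally stable.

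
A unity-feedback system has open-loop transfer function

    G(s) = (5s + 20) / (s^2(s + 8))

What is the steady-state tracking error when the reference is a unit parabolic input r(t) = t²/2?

G(s) has 2 poles at the origin.
This is a Type 2 system. Ka = lim_{s→0} s^2·G(s) = 20/8 = 5/2.
e_ss = 1/Ka = 1/(5/2) = 2/5 ≈ 0.4000.

e_ss = 0.4000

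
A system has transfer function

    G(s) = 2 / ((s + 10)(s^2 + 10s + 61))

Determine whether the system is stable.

The poles can be read from the denominator factors: s = -10, -5 ± 6j.
Since all poles lie strictly in the left half-plane, the system is stable.

stable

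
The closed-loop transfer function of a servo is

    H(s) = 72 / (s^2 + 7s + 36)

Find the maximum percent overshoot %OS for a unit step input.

%OS ≈ 10.5%

Comparing s^2 + 7s + 36 to s^2 + 2ζωₙs + ωₙ²: ωₙ = 6 rad/s and ζ = 7/(2·6) ≈ 0.5833.
%OS = 100·exp(−πζ/√(1−ζ²)) = 100·exp(−π·0.5833/√(1−0.5833²)) ≈ 10.5%.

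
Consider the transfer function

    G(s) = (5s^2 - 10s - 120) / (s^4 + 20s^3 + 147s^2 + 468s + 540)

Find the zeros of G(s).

s = 6, -4

Set the numerator to zero: 5s^2 - 10s - 120 = 0, i.e. 5·(s^2 - 2s - 24) = 0.
Factoring: (s - 6)(s + 4) = 0.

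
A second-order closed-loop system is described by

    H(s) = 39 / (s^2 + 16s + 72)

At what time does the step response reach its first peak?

t_p ≈ 1.111 s

Comparing s^2 + 16s + 72 to s^2 + 2ζωₙs + ωₙ²: ωₙ = √72 ≈ 8.485 rad/s and ζ = 16/(2·√72) ≈ 0.9428.
ζωₙ = 16/2 = 8, so ω_d = ωₙ√(1−ζ²) = √(ωₙ² − (ζωₙ)²) = √(72 − 8²) = √8 ≈ 2.828 rad/s.
t_p = π/ω_d = π/2.828 ≈ 1.111 s.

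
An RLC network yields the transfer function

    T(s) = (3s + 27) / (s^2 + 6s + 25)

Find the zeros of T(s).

s = -9

Set the numerator to zero: 3s + 27 = 0, i.e. 3·(s + 9) = 0.
So s = -9.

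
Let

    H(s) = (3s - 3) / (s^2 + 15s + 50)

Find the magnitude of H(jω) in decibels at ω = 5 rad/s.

|H(j5)|_dB ≈ -14.3 dB

Substitute s = j5: numerator = -3 + j15, denominator = 25 + j75.
|H(j5)| = |-3 + j15| / |25 + j75| = 15.297 / 79.057 ≈ 0.1935.
In decibels: 20·log₁₀(0.1935) ≈ -14.3 dB.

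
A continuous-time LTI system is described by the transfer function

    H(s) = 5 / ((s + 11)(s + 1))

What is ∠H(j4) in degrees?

At s = j4: numerator = 5, denominator = -5 + j48.
∠H = ∠num − ∠den = 0° − (95.947°) = -95.95°.

∠H(j4) ≈ -95.95°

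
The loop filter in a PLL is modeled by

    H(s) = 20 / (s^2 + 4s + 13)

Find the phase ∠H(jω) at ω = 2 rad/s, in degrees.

At s = j2: numerator = 20, denominator = 9 + j8.
∠H = ∠num − ∠den = 0° − (41.634°) = -41.63°.

∠H(j2) ≈ -41.63°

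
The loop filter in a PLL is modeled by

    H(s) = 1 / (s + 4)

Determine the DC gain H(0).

At s = 0 each factor (s + a) contributes a and each (s^2 + bs + c) contributes c.
H(0) = 1·1 / ((4)) = 1/4 = 1/4.

H(0) = 1/4 ≈ 0.2500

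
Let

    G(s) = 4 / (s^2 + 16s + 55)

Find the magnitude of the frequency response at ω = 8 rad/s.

Substitute s = j8: numerator = 4, denominator = -9 + j128.
|G(j8)| = |4| / |-9 + j128| = 4 / 128.32 ≈ 0.03117.

|G(j8)| ≈ 0.03117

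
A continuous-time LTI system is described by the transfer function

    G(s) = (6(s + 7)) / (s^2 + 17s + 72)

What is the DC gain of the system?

Set s = 0: G(0) = (42) / (72) = 7/12.

G(0) = 7/12 ≈ 0.5833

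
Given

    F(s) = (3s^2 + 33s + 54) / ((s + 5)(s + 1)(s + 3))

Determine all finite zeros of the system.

s = -9, -2

Set the numerator to zero: 3s^2 + 33s + 54 = 0, i.e. 3·(s^2 + 11s + 18) = 0.
Factoring: (s + 9)(s + 2) = 0.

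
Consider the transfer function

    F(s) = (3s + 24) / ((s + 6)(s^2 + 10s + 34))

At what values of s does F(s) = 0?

Set the numerator to zero: 3s + 24 = 0, i.e. 3·(s + 8) = 0.
So s = -8.

s = -8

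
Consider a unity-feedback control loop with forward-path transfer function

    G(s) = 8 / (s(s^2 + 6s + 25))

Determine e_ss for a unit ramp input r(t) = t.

G(s) has one pole at the origin.
This is a Type 1 system. Kv = lim_{s→0} s·G(s) = 8/25.
e_ss = 1/Kv = 1/(8/25) = 25/8 ≈ 3.125.

e_ss = 3.125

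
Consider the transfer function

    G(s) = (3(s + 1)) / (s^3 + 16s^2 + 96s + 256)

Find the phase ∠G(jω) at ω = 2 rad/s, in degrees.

At s = j2: numerator = 3 + j6, denominator = 192 + j184.
∠G = ∠num − ∠den = 63.435° − (43.781°) = 19.65°.

∠G(j2) ≈ 19.65°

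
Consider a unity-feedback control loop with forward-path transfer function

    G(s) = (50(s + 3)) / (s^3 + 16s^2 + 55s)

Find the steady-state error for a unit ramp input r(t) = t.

e_ss = 0.3667

G(s) has one pole at the origin.
This is a Type 1 system. Kv = lim_{s→0} s·G(s) = 150/55 = 30/11.
e_ss = 1/Kv = 1/(30/11) = 11/30 ≈ 0.3667.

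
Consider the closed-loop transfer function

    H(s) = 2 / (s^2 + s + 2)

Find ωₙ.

Compare the denominator to the standard form s^2 + 2ζωₙs + ωₙ².
ωₙ² = 2, so ωₙ = √2 ≈ 1.414 rad/s.

ωₙ ≈ 1.414 rad/s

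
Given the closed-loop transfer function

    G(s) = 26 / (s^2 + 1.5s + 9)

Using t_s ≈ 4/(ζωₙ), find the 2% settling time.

Comparing s^2 + 1.5s + 9 to s^2 + 2ζωₙs + ωₙ²: ωₙ = 3 rad/s and ζ = 1.5/(2·3) = 0.25.
ζωₙ = 1.5/2 = 0.75, so t_s ≈ 4/(ζωₙ) = 4/0.75 ≈ 5.333 s.

t_s ≈ 5.333 s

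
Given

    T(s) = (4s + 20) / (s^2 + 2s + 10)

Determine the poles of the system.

The poles are the roots of the denominator s^2 + 2s + 10 = 0.
Using the quadratic formula: s = (-2 ± √(-36))/2 = -1 ± 3j.

s = -1 ± 3j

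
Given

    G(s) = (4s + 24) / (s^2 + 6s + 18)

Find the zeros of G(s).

Set the numerator to zero: 4s + 24 = 0, i.e. 4·(s + 6) = 0.
So s = -6.

s = -6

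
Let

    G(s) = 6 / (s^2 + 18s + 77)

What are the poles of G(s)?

The poles are the roots of the denominator s^2 + 18s + 77 = 0.
Factoring: (s + 7)(s + 11) = 0, so s = -7 and s = -11.

s = -7, -11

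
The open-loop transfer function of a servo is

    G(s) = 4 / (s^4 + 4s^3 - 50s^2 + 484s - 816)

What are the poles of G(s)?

s = 3 + 5j, 3 - 5j, -12, 2

The poles are the roots of the denominator s^4 + 4s^3 - 50s^2 + 484s - 816 = 0.
Trying s = -12: the polynomial evaluates to 0, so (s + 12) is a factor.
Dividing out leaves s^3 - 8s^2 + 46s - 68 = 0.
This factors further as (s^2 - 6s + 34)(s - 2) = 0.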